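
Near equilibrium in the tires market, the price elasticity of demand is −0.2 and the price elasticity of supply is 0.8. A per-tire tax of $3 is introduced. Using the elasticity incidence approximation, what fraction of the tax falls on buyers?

Incidence ratio: buyers' share ≈ εs / (εs + |εd|) = 0.8 / (0.8 + 0.2) = 0.8.
Supply is the more elastic side, so buyers bear the larger share.

Buyers' share ≈ 0.8.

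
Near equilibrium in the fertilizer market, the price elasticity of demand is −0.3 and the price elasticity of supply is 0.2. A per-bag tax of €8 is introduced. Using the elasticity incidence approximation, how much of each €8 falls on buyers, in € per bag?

Incidence ratio: buyers' share ≈ εs / (εs + |εd|) = 0.2 / (0.2 + 0.3) = 0.4.
So buyers bear ≈ 0.4 × €8 = €3.2; suppliers bear €4.8.

Buyers bear ≈ €3.2 per bag.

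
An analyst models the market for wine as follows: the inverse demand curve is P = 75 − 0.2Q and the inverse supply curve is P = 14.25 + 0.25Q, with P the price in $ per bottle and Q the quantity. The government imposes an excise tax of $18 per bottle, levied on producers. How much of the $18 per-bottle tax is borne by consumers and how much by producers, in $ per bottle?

Consumers bear $8 per bottle; producers bear $10 per bottle.

Rewrite in direct form: Qd = 375 − 5P and Qs = 4P − 57.
Without the tax, 375 − 5P = 4P − 57 gives 9P = 432, so P* = $48 and Q* = 135.
With the tax collected from producers, supply shifts: Qs = 4(P − 18) − 57.
New equilibrium: consumers pay $56, producers receive $38, Q = 95. (Wedge: Pb − Ps = 18.)
Burden on consumers: $8; on producers: $10. (They sum to $18.)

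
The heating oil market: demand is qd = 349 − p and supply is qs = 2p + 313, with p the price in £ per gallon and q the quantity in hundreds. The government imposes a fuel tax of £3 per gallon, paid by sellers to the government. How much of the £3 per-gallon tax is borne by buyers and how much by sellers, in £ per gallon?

Without the tax, 349 − p = 2p + 313 gives 3p = 36, so p* = £12 and q* = 337.
With the tax collected from sellers, supply shifts: qs = 2(p − 3) + 313.
New equilibrium: buyers pay £14, sellers receive £11, q = 335. (Wedge: pb − ps = 3.)
Burden on buyers: £2; on sellers: £1. (They sum to £3.)

Buyers bear £2 per gallon; sellers bear £1 per gallon.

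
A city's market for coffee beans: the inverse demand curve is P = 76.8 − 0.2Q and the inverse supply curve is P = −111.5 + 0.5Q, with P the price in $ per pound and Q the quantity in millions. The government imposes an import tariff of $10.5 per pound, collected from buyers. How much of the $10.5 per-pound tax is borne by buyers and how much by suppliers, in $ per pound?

Buyers bear $3 per pound; suppliers bear $7.5 per pound.

Inverting to Q(P) form: Qd = 384 − 5P; Qs = 2P + 223.
Before the tax: set 384 − 5P = 2P + 223 → P* = $23, Q* = 269.
With the tax collected from buyers, demand (in seller-price terms) shifts: Qd = 384 − 5(P + 10.5).
New equilibrium: buyers pay $26, suppliers receive $15.5, Q = 254. (Wedge: Pb − Ps = 10.5.)
Burden on buyers: $3; on suppliers: $7.5. (They sum to $10.5.)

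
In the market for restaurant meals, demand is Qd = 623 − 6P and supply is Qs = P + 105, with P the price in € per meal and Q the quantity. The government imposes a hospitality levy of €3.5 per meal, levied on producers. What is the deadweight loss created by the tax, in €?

Deadweight loss = €5.25.

Before the tax: set 623 − 6P = P + 105 → P* = €74, Q* = 179.
With the tax collected from producers, supply shifts: Qs = (P − 3.5) + 105.
New equilibrium: buyers pay €74.5, producers receive €71, Q = 176. (Wedge: Pb − Ps = 3.5.)
Quantity falls by |ΔQ| = |179 − 176| = 3.
DWL = ½ · t · |ΔQ| = ½ · 3.5 · 3 = €5.25.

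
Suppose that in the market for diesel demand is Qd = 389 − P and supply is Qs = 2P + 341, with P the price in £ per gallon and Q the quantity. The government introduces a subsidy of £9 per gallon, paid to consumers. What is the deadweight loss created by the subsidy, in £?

Without the subsidy, 389 − P = 2P + 341 gives 3P = 48, so P* = £16 and Q* = 373.
With a per-unit subsidy paid to consumers, each effectively pays P − 9, so demand becomes Qd = 389 − (P − 9).
Solving gives Q = 379 with consumers paying £10 and suppliers receiving £19 (the £9 wedge).
Quantity rises by |ΔQ| = |373 − 379| = 6.
DWL = ½ · t · |ΔQ| = ½ · 9 · 6 = £27.

Deadweight loss = £27.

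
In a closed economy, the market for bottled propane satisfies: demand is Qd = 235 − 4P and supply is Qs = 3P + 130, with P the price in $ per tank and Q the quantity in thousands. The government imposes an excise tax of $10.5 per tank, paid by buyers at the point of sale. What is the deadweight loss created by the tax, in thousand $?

Deadweight loss = $94.5 thousand.

Without the tax, 235 − 4P = 3P + 130 gives 7P = 105, so P* = $15 and Q* = 175.
With the tax collected from buyers, demand (in seller-price terms) shifts: Qd = 235 − 4(P + 10.5).
Solving gives Q = 157 with buyers paying $19.5 and sellers receiving $9 (the $10.5 wedge).
Quantity falls by |ΔQ| = |175 − 157| = 18.
DWL = ½ · t · |ΔQ| = ½ · 10.5 · 18 = $94.5.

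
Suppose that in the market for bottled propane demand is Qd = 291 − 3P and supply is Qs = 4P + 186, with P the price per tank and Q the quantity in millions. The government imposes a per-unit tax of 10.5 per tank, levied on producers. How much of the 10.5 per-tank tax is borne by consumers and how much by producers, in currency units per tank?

Consumers bear 6 per tank; producers bear 4.5 per tank.

Before the tax: set 291 − 3P = 4P + 186 → P* = 15, Q* = 246.
With the tax collected from producers, supply shifts: Qs = 4(P − 10.5) + 186.
New equilibrium: consumers pay 21, producers receive 10.5, Q = 228. (Wedge: Pb − Ps = 10.5.)
Burden on consumers: 6; on producers: 4.5. (They sum to 10.5.)
The less price-elastic side of the market bears the larger share of a per-unit tax.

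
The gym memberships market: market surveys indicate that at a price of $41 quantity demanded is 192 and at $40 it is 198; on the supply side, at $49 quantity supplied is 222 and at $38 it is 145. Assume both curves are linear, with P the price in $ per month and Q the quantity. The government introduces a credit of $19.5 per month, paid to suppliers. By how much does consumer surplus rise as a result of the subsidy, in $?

Consumer surplus rises by $2220.75.

Demand slope: (198 − 192)/(40 − 41) = -6, so Qd = 438 − 6P.
Supply slope: (145 − 222)/(38 − 49) = 7, so Qs = 7P − 121.
Without the subsidy, 438 − 6P = 7P − 121 gives 13P = 559, so P* = $43 and Q* = 180.
With a per-unit subsidy paid to suppliers, each receives P + 19.5 per unit sold, so supply becomes Qs = 7(P + 19.5) − 121.
New equilibrium: consumers pay $32.5, suppliers receive $52, Q = 243. (Wedge: Pb − Ps = −19.5.)
ΔCS is the trapezoid between Q = 243 and Q = 180 of height $10.5: ½ · (180 + 243) · 10.5 = $2220.75.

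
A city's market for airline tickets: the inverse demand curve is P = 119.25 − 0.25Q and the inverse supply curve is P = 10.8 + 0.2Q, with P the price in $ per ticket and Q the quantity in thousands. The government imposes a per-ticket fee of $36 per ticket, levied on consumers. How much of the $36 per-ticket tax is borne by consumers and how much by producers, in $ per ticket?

Consumers bear $20 per ticket; producers bear $16 per ticket.

Rewrite in direct form: Qd = 477 − 4P and Qs = 5P − 54.
Before the tax: set 477 − 4P = 5P − 54 → P* = $59, Q* = 241.
With the tax collected from consumers, demand (in seller-price terms) shifts: Qd = 477 − 4(P + 36).
New equilibrium: consumers pay $79, producers receive $43, Q = 161. (Wedge: Pb − Ps = 36.)
Burden on consumers: $20; on producers: $16. (They sum to $36.)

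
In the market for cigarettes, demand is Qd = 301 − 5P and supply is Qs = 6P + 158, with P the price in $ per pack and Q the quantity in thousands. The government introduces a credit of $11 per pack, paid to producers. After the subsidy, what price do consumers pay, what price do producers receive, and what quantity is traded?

Before the subsidy: set 301 − 5P = 6P + 158 → P* = $13, Q* = 236.
With a per-unit subsidy paid to producers, each receives P + 11 per unit sold, so supply becomes Qs = 6(P + 11) + 158.
Solving gives Q = 266 with consumers paying $7 and producers receiving $18 (the $11 wedge).

Consumers pay $7; producers receive $18; quantity = 266.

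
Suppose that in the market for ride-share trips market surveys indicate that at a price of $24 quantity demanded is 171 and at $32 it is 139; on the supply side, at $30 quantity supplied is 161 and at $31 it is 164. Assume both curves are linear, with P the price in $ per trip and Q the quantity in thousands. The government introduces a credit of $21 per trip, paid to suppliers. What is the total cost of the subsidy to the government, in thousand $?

Demand slope: (139 − 171)/(32 − 24) = -4, so Qd = 267 − 4P.
Supply slope: (164 − 161)/(31 − 30) = 3, so Qs = 3P + 71.
Without the subsidy, 267 − 4P = 3P + 71 gives 7P = 196, so P* = $28 and Q* = 155.
With a per-unit subsidy paid to suppliers, each receives P + 21 per unit sold, so supply becomes Qs = 3(P + 21) + 71.
Solving gives Q = 191 with consumers paying $19 and suppliers receiving $40 (the $21 wedge).
Outlay = t · Q = 21 · 191 = $4011.

Government outlay = $4011 thousand.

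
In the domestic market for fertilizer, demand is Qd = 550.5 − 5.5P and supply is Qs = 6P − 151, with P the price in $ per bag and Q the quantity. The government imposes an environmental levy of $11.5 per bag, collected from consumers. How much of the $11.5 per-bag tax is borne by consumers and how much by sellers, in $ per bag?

Consumers bear $6 per bag; sellers bear $5.5 per bag.

Before the tax: set 550.5 − 5.5P = 6P − 151 → P* = $61, Q* = 215.
With the tax collected from consumers, demand (in seller-price terms) shifts: Qd = 550.5 − 5.5(P + 11.5).
Solving gives Q = 182 with consumers paying $67 and sellers receiving $55.5 (the $11.5 wedge).
Burden on consumers: $6; on sellers: $5.5. (They sum to $11.5.)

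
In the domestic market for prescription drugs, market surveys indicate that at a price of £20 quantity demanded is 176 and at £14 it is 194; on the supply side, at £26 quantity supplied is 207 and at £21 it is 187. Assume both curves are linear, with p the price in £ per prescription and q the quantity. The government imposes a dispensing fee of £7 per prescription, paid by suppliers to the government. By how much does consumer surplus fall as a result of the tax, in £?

Consumer surplus falls by £692.

Demand slope: (194 − 176)/(14 − 20) = -3, so qd = 236 − 3p.
Supply slope: (187 − 207)/(21 − 26) = 4, so qs = 4p + 103.
Without the tax, 236 − 3p = 4p + 103 gives 7p = 133, so p* = £19 and q* = 179.
With the tax collected from suppliers, supply shifts: qs = 4(p − 7) + 103.
Solving gives q = 167 with buyers paying £23 and suppliers receiving £16 (the £7 wedge).
ΔCS is the trapezoid between Q = 167 and Q = 179 of height £4: ½ · (179 + 167) · 4 = £692.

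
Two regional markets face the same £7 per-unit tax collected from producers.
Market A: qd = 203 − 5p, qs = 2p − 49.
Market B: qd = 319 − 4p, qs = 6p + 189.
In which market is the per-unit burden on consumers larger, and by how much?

Market B, by £2.2.

Market A: pre-tax p* = £36, q* = 23; post-tax q = 13; per-unit burden on consumers = £2.
Market B: pre-tax p* = £13, q* = 267; post-tax q = 250.2; per-unit burden on consumers = £4.2.
Difference: £2 vs £4.2 → market B is larger by £2.2.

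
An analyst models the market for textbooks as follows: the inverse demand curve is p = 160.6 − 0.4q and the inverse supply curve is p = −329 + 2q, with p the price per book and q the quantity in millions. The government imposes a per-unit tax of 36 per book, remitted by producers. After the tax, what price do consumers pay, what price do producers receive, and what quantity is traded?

Consumers pay 85; producers receive 49; quantity = 189.

Rewrite in direct form: qd = 401.5 − 2.5p and qs = 0.5p + 164.5.
Without the tax, 401.5 − 2.5p = 0.5p + 164.5 gives 3p = 237, so p* = 79 and q* = 204.
With the tax collected from producers, supply shifts: qs = 0.5(p − 36) + 164.5.
Solving gives q = 189 with consumers paying 85 and producers receiving 49 (the 36 wedge).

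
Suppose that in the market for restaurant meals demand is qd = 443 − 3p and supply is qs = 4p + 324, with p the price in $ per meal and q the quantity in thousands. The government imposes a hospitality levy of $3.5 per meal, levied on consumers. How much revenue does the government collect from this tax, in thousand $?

Before the tax: set 443 − 3p = 4p + 324 → p* = $17, q* = 392.
With the tax collected from consumers, demand (in seller-price terms) shifts: qd = 443 − 3(p + 3.5).
Solving gives q = 386 with consumers paying $19 and producers receiving $15.5 (the $3.5 wedge).
Revenue = t · Q = 3.5 · 386 = $1351.

Tax revenue = $1351 thousand.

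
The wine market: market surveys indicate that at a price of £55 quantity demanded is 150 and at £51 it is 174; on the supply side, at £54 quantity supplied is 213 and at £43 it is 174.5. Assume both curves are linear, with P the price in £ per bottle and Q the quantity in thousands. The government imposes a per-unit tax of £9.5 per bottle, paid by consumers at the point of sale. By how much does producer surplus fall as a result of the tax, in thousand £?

Producer surplus falls by £1089 thousand.

Demand slope: (174 − 150)/(51 − 55) = -6, so Qd = 480 − 6P.
Supply slope: (174.5 − 213)/(43 − 54) = 3.5, so Qs = 3.5P + 24.
Before the tax: set 480 − 6P = 3.5P + 24 → P* = £48, Q* = 192.
With the tax collected from consumers, demand (in seller-price terms) shifts: Qd = 480 − 6(P + 9.5).
New equilibrium: consumers pay £51.5, producers receive £42, Q = 171. (Wedge: Pb − Ps = 9.5.)
ΔPS is the trapezoid between Q = 171 and Q = 192 of height £6: ½ · (192 + 171) · 6 = £1089.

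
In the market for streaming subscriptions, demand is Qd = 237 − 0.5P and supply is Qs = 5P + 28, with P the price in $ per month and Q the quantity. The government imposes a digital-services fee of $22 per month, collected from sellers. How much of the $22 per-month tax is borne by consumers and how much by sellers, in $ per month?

Before the tax: set 237 − 0.5P = 5P + 28 → P* = $38, Q* = 218.
With the tax collected from sellers, supply shifts: Qs = 5(P − 22) + 28.
New equilibrium: consumers pay $58, sellers receive $36, Q = 208. (Wedge: Pb − Ps = 22.)
Burden on consumers: $20; on sellers: $2. (They sum to $22.)
The less price-elastic side of the market bears the larger share of a per-unit tax.

Consumers bear $20 per month; sellers bear $2 per month.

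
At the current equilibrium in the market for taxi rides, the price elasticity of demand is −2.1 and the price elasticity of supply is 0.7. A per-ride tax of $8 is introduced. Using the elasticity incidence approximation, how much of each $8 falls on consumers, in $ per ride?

Consumers bear ≈ $2 per ride.

Incidence ratio: consumers' share ≈ εs / (εs + |εd|) = 0.7 / (0.7 + 2.1) = 0.25.
So consumers bear ≈ 0.25 × $8 = $2; producers bear $6.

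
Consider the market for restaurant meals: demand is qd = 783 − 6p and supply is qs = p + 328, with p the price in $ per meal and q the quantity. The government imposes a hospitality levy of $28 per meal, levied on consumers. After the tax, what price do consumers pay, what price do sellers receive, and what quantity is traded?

Without the tax, 783 − 6p = p + 328 gives 7p = 455, so p* = $65 and q* = 393.
With the tax collected from consumers, demand (in seller-price terms) shifts: qd = 783 − 6(p + 28).
New equilibrium: consumers pay $69, sellers receive $41, q = 369. (Wedge: pb − ps = 28.)
The less price-elastic side of the market bears the larger share of a per-unit tax.

Consumers pay $69; sellers receive $41; quantity = 369.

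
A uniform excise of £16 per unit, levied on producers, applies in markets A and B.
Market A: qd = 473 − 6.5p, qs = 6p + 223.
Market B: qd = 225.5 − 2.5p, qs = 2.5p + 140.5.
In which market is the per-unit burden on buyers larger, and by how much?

Market A: pre-tax p* = £20, q* = 343; post-tax q = 293.08; per-unit burden on buyers = £7.68.
Market B: pre-tax p* = £17, q* = 183; post-tax q = 163; per-unit burden on buyers = £8.
Difference: £7.68 vs £8 → market B is larger by £0.32.

Market B, by £0.32.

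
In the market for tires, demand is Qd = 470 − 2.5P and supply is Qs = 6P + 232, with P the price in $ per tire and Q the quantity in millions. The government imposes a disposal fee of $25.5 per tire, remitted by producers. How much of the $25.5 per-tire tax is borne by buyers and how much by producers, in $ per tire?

Buyers bear $18 per tire; producers bear $7.5 per tire.

Without the tax, 470 − 2.5P = 6P + 232 gives 8.5P = 238, so P* = $28 and Q* = 400.
With the tax collected from producers, supply shifts: Qs = 6(P − 25.5) + 232.
New equilibrium: buyers pay $46, producers receive $20.5, Q = 355. (Wedge: Pb − Ps = 25.5.)
Burden on buyers: $18; on producers: $7.5. (They sum to $25.5.)
The less price-elastic side of the market bears the larger share of a per-unit tax.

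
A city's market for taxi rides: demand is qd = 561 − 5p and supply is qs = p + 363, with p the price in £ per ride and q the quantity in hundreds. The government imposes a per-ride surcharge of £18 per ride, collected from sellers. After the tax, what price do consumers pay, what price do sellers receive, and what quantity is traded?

Before the tax: set 561 − 5p = p + 363 → p* = £33, q* = 396.
With the tax collected from sellers, supply shifts: qs = (p − 18) + 363.
New equilibrium: consumers pay £36, sellers receive £18, q = 381. (Wedge: pb − ps = 18.)

Consumers pay £36; sellers receive £18; quantity = 381.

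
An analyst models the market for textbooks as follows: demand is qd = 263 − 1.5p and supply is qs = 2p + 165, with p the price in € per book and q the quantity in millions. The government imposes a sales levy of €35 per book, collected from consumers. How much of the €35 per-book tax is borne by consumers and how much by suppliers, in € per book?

Without the tax, 263 − 1.5p = 2p + 165 gives 3.5p = 98, so p* = €28 and q* = 221.
With the tax collected from consumers, demand (in seller-price terms) shifts: qd = 263 − 1.5(p + 35).
New equilibrium: consumers pay €48, suppliers receive €13, q = 191. (Wedge: pb − ps = 35.)
Burden on consumers: €20; on suppliers: €15. (They sum to €35.)
The less price-elastic side of the market bears the larger share of a per-unit tax.

Consumers bear €20 per book; suppliers bear €15 per book.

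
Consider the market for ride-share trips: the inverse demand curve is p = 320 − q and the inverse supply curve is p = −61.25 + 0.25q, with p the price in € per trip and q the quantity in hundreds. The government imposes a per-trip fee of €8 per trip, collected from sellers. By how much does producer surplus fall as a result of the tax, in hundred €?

Producer surplus falls by €482.88 hundred.

Rewrite in direct form: qd = 320 − p and qs = 4p + 245.
Before the tax: set 320 − p = 4p + 245 → p* = €15, q* = 305.
With the tax collected from sellers, supply shifts: qs = 4(p − 8) + 245.
New equilibrium: buyers pay €21.4, sellers receive €13.4, q = 298.6. (Wedge: pb − ps = 8.)
ΔPS is the trapezoid between Q = 298.6 and Q = 305 of height €1.6: ½ · (305 + 298.6) · 1.6 = €482.88.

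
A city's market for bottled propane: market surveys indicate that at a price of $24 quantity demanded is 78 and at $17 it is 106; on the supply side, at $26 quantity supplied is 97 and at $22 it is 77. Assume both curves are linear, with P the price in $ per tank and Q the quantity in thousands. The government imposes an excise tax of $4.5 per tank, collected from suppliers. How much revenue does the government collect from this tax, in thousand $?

Tax revenue = $324 thousand.

Demand slope: (106 − 78)/(17 − 24) = -4, so Qd = 174 − 4P.
Supply slope: (77 − 97)/(22 − 26) = 5, so Qs = 5P − 33.
Without the tax, 174 − 4P = 5P − 33 gives 9P = 207, so P* = $23 and Q* = 82.
With the tax collected from suppliers, supply shifts: Qs = 5(P − 4.5) − 33.
New equilibrium: consumers pay $25.5, suppliers receive $21, Q = 72. (Wedge: Pb − Ps = 4.5.)
Revenue = t · Q = 4.5 · 72 = $324.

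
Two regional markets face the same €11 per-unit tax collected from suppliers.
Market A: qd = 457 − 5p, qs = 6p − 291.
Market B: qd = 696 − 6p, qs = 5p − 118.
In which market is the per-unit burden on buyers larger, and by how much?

Market A: pre-tax p* = €68, q* = 117; post-tax q = 87; per-unit burden on buyers = €6.
Market B: pre-tax p* = €74, q* = 252; post-tax q = 222; per-unit burden on buyers = €5.
Difference: €6 vs €5 → market A is larger by €1.

Market A, by €1.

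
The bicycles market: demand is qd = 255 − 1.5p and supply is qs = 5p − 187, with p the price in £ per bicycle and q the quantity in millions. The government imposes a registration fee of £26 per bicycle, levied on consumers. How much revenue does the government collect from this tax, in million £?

Tax revenue = £3198 million.

Without the tax, 255 − 1.5p = 5p − 187 gives 6.5p = 442, so p* = £68 and q* = 153.
With the tax collected from consumers, demand (in seller-price terms) shifts: qd = 255 − 1.5(p + 26).
Solving gives q = 123 with consumers paying £88 and sellers receiving £62 (the £26 wedge).
Revenue = t · Q = 26 · 123 = £3198.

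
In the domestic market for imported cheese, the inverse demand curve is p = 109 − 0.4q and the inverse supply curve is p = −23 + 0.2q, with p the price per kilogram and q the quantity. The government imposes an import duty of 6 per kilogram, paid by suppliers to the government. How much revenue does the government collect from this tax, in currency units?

Tax revenue = 1260.

Rewrite in direct form: qd = 272.5 − 2.5p and qs = 5p + 115.
Before the tax: set 272.5 − 2.5p = 5p + 115 → p* = 21, q* = 220.
With the tax collected from suppliers, supply shifts: qs = 5(p − 6) + 115.
New equilibrium: consumers pay 25, suppliers receive 19, q = 210. (Wedge: pb − ps = 6.)
Revenue = t · Q = 6 · 210 = 1260.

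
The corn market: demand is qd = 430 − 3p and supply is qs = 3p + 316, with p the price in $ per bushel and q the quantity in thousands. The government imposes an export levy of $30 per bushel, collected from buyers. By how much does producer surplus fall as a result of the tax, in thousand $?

Without the tax, 430 − 3p = 3p + 316 gives 6p = 114, so p* = $19 and q* = 373.
With the tax collected from buyers, demand (in seller-price terms) shifts: qd = 430 − 3(p + 30).
Solving gives q = 328 with buyers paying $34 and sellers receiving $4 (the $30 wedge).
ΔPS is the trapezoid between Q = 328 and Q = 373 of height $15: ½ · (373 + 328) · 15 = $5257.5.

Producer surplus falls by $5257.5 thousand.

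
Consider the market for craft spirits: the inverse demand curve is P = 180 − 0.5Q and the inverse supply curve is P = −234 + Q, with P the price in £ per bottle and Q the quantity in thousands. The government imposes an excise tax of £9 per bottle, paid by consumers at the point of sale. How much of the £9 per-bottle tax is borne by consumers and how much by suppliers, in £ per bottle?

Inverting to Q(P) form: Qd = 360 − 2P; Qs = P + 234.
Without the tax, 360 − 2P = P + 234 gives 3P = 126, so P* = £42 and Q* = 276.
With the tax collected from consumers, demand (in seller-price terms) shifts: Qd = 360 − 2(P + 9).
Solving gives Q = 270 with consumers paying £45 and suppliers receiving £36 (the £9 wedge).
Burden on consumers: £3; on suppliers: £6. (They sum to £9.)

Consumers bear £3 per bottle; suppliers bear £6 per bottle.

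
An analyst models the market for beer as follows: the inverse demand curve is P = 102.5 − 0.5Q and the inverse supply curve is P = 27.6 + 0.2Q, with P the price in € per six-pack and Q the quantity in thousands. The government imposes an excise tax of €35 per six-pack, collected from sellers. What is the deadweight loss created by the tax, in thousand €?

Deadweight loss = €875 thousand.

Rewrite in direct form: Qd = 205 − 2P and Qs = 5P − 138.
Before the tax: set 205 − 2P = 5P − 138 → P* = €49, Q* = 107.
With the tax collected from sellers, supply shifts: Qs = 5(P − 35) − 138.
Solving gives Q = 57 with consumers paying €74 and sellers receiving €39 (the €35 wedge).
Quantity falls by |ΔQ| = |107 − 57| = 50.
DWL = ½ · t · |ΔQ| = ½ · 35 · 50 = €875.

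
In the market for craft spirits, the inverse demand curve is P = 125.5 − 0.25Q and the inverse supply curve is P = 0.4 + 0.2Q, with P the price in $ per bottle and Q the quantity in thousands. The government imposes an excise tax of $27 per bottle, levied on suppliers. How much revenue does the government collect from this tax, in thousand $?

Inverting to Q(P) form: Qd = 502 − 4P; Qs = 5P − 2.
Before the tax: set 502 − 4P = 5P − 2 → P* = $56, Q* = 278.
With the tax collected from suppliers, supply shifts: Qs = 5(P − 27) − 2.
New equilibrium: consumers pay $71, suppliers receive $44, Q = 218. (Wedge: Pb − Ps = 27.)
Revenue = t · Q = 27 · 218 = $5886.

Tax revenue = $5886 thousand.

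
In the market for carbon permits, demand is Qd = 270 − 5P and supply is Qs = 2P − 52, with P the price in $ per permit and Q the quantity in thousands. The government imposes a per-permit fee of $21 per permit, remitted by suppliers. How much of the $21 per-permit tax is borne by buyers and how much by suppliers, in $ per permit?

Buyers bear $6 per permit; suppliers bear $15 per permit.

Before the tax: set 270 − 5P = 2P − 52 → P* = $46, Q* = 40.
With the tax collected from suppliers, supply shifts: Qs = 2(P − 21) − 52.
Solving gives Q = 10 with buyers paying $52 and suppliers receiving $31 (the $21 wedge).
Burden on buyers: $6; on suppliers: $15. (They sum to $21.)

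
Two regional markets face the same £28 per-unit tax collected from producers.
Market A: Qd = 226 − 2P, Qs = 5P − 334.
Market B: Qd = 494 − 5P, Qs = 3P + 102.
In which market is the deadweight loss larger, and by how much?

Market B, by £175.

Market A: pre-tax P* = £80, Q* = 66; post-tax Q = 26; deadweight loss = £560.
Market B: pre-tax P* = £49, Q* = 249; post-tax Q = 196.5; deadweight loss = £735.
Difference: £560 vs £735 → market B is larger by £175.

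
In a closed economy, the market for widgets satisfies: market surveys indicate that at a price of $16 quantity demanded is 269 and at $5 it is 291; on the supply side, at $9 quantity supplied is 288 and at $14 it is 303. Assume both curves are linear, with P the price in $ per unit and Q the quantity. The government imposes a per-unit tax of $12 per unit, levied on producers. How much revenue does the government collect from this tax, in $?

Tax revenue = $3247.2.

Demand slope: (291 − 269)/(5 − 16) = -2, so Qd = 301 − 2P.
Supply slope: (303 − 288)/(14 − 9) = 3, so Qs = 3P + 261.
Without the tax, 301 − 2P = 3P + 261 gives 5P = 40, so P* = $8 and Q* = 285.
With the tax collected from producers, supply shifts: Qs = 3(P − 12) + 261.
Solving gives Q = 270.6 with buyers paying $15.2 and producers receiving $3.2 (the $12 wedge).
Revenue = t · Q = 12 · 270.6 = $3247.2.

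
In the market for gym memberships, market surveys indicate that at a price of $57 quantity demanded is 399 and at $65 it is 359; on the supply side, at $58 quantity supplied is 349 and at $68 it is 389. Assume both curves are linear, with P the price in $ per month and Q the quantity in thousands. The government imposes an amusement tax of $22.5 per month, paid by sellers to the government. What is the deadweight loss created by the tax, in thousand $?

Demand slope: (359 − 399)/(65 − 57) = -5, so Qd = 684 − 5P.
Supply slope: (389 − 349)/(68 − 58) = 4, so Qs = 4P + 117.
Without the tax, 684 − 5P = 4P + 117 gives 9P = 567, so P* = $63 and Q* = 369.
With the tax collected from sellers, supply shifts: Qs = 4(P − 22.5) + 117.
New equilibrium: consumers pay $73, sellers receive $50.5, Q = 319. (Wedge: Pb − Ps = 22.5.)
Quantity falls by |ΔQ| = |369 − 319| = 50.
DWL = ½ · t · |ΔQ| = ½ · 22.5 · 50 = $562.5.

Deadweight loss = $562.5 thousand.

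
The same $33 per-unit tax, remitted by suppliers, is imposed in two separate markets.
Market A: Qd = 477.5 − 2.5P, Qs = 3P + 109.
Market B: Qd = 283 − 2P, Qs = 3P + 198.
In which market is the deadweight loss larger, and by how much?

Market A, by $89.1.

Market A: pre-tax P* = $67, Q* = 310; post-tax Q = 265; deadweight loss = $742.5.
Market B: pre-tax P* = $17, Q* = 249; post-tax Q = 209.4; deadweight loss = $653.4.
Difference: $742.5 vs $653.4 → market A is larger by $89.1.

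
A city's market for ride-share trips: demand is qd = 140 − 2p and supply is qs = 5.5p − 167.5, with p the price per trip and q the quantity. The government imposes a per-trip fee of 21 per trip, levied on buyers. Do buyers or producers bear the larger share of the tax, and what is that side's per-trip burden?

Buyers bear the larger share: 15.4 per trip.

Before the tax: set 140 − 2p = 5.5p − 167.5 → p* = 41, q* = 58.
With the tax collected from buyers, demand (in seller-price terms) shifts: qd = 140 − 2(p + 21).
Solving gives q = 27.2 with buyers paying 56.4 and producers receiving 35.4 (the 21 wedge).
Per-trip burden: buyers 15.4, producers 5.6.
Buyers take the larger share because demand is less price-elastic here (demand slope 2 vs supply slope 5.5).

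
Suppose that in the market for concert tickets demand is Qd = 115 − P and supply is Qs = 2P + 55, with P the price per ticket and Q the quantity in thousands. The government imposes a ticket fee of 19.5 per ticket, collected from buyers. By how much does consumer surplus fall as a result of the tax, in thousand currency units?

Consumer surplus falls by 1150.5 thousand.

Without the tax, 115 − P = 2P + 55 gives 3P = 60, so P* = 20 and Q* = 95.
With the tax collected from buyers, demand (in seller-price terms) shifts: Qd = 115 − (P + 19.5).
New equilibrium: buyers pay 33, producers receive 13.5, Q = 82. (Wedge: Pb − Ps = 19.5.)
ΔCS is the trapezoid between Q = 82 and Q = 95 of height 13: ½ · (95 + 82) · 13 = 1150.5.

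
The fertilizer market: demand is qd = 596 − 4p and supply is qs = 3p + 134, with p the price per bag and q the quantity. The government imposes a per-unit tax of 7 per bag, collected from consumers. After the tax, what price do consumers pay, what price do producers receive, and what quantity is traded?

Without the tax, 596 − 4p = 3p + 134 gives 7p = 462, so p* = 66 and q* = 332.
With the tax collected from consumers, demand (in seller-price terms) shifts: qd = 596 − 4(p + 7).
New equilibrium: consumers pay 69, producers receive 62, q = 320. (Wedge: pb − ps = 7.)

Consumers pay 69; producers receive 62; quantity = 320.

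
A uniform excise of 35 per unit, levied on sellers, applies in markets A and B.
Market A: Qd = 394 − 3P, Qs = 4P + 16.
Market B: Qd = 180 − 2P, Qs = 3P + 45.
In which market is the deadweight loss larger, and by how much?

Market A: pre-tax P* = 54, Q* = 232; post-tax Q = 172; deadweight loss = 1050.
Market B: pre-tax P* = 27, Q* = 126; post-tax Q = 84; deadweight loss = 735.
Difference: 1050 vs 735 → market A is larger by 315.

Market A, by 315.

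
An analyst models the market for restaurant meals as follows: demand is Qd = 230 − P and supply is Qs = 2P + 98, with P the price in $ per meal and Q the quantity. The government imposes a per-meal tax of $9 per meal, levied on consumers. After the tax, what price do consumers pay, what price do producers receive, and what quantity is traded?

Before the tax: set 230 − P = 2P + 98 → P* = $44, Q* = 186.
With the tax collected from consumers, demand (in seller-price terms) shifts: Qd = 230 − (P + 9).
New equilibrium: consumers pay $50, producers receive $41, Q = 180. (Wedge: Pb − Ps = 9.)

Consumers pay $50; producers receive $41; quantity = 180.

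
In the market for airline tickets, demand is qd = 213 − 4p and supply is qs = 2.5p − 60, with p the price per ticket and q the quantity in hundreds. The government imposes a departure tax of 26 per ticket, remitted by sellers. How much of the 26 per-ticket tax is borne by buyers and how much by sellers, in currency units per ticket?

Buyers bear 10 per ticket; sellers bear 16 per ticket.

Without the tax, 213 − 4p = 2.5p − 60 gives 6.5p = 273, so p* = 42 and q* = 45.
With the tax collected from sellers, supply shifts: qs = 2.5(p − 26) − 60.
New equilibrium: buyers pay 52, sellers receive 26, q = 5. (Wedge: pb − ps = 26.)
Burden on buyers: 10; on sellers: 16. (They sum to 26.)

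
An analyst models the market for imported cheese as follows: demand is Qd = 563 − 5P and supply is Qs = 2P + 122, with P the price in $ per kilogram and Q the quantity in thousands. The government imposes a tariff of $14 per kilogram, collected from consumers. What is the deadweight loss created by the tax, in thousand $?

Without the tax, 563 − 5P = 2P + 122 gives 7P = 441, so P* = $63 and Q* = 248.
With the tax collected from consumers, demand (in seller-price terms) shifts: Qd = 563 − 5(P + 14).
Solving gives Q = 228 with consumers paying $67 and suppliers receiving $53 (the $14 wedge).
Quantity falls by |ΔQ| = |248 − 228| = 20.
DWL = ½ · t · |ΔQ| = ½ · 14 · 20 = $140.

Deadweight loss = $140 thousand.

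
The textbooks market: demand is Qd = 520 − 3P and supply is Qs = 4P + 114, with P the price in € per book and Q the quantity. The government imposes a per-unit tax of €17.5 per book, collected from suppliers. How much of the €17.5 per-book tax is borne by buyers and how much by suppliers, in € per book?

Buyers bear €10 per book; suppliers bear €7.5 per book.

Without the tax, 520 − 3P = 4P + 114 gives 7P = 406, so P* = €58 and Q* = 346.
With the tax collected from suppliers, supply shifts: Qs = 4(P − 17.5) + 114.
New equilibrium: buyers pay €68, suppliers receive €50.5, Q = 316. (Wedge: Pb − Ps = 17.5.)
Burden on buyers: €10; on suppliers: €7.5. (They sum to €17.5.)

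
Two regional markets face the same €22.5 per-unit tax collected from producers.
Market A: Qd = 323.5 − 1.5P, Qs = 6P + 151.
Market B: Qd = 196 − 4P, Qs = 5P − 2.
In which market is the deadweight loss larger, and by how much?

Market A: pre-tax P* = €23, Q* = 289; post-tax Q = 262; deadweight loss = €303.75.
Market B: pre-tax P* = €22, Q* = 108; post-tax Q = 58; deadweight loss = €562.5.
Difference: €303.75 vs €562.5 → market B is larger by €258.75.

Market B, by €258.75.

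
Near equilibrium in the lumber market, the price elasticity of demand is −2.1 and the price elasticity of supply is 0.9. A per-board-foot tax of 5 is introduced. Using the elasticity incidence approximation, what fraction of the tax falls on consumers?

Incidence ratio: consumers' share ≈ εs / (εs + |εd|) = 0.9 / (0.9 + 2.1) = 0.3.
Supply is the less elastic side, so consumers bear the smaller share.

Consumers' share ≈ 0.3.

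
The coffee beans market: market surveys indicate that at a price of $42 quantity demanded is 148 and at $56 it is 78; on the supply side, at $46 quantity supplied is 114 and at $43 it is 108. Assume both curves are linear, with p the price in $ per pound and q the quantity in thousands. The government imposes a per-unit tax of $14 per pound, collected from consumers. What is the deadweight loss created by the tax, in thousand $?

Deadweight loss = $140 thousand.

Demand slope: (78 − 148)/(56 − 42) = -5, so qd = 358 − 5p.
Supply slope: (108 − 114)/(43 − 46) = 2, so qs = 2p + 22.
Before the tax: set 358 − 5p = 2p + 22 → p* = $48, q* = 118.
With the tax collected from consumers, demand (in seller-price terms) shifts: qd = 358 − 5(p + 14).
New equilibrium: consumers pay $52, suppliers receive $38, q = 98. (Wedge: pb − ps = 14.)
Quantity falls by |ΔQ| = |118 − 98| = 20.
DWL = ½ · t · |ΔQ| = ½ · 14 · 20 = $140.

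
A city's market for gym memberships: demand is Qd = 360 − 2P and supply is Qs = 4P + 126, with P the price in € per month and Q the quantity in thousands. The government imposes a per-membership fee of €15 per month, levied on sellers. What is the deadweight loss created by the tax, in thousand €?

Deadweight loss = €150 thousand.

Without the tax, 360 − 2P = 4P + 126 gives 6P = 234, so P* = €39 and Q* = 282.
With the tax collected from sellers, supply shifts: Qs = 4(P − 15) + 126.
New equilibrium: buyers pay €49, sellers receive €34, Q = 262. (Wedge: Pb − Ps = 15.)
Quantity falls by |ΔQ| = |282 − 262| = 20.
DWL = ½ · t · |ΔQ| = ½ · 15 · 20 = €150.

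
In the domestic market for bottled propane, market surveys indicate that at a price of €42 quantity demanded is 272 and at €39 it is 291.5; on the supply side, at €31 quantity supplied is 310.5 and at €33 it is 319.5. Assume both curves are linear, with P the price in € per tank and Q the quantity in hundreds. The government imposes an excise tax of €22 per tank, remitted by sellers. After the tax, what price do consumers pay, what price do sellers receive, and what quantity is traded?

Demand slope: (291.5 − 272)/(39 − 42) = -6.5, so Qd = 545 − 6.5P.
Supply slope: (319.5 − 310.5)/(33 − 31) = 4.5, so Qs = 4.5P + 171.
Before the tax: set 545 − 6.5P = 4.5P + 171 → P* = €34, Q* = 324.
With the tax collected from sellers, supply shifts: Qs = 4.5(P − 22) + 171.
Solving gives Q = 265.5 with consumers paying €43 and sellers receiving €21 (the €22 wedge).

Consumers pay €43; sellers receive €21; quantity = 265.5.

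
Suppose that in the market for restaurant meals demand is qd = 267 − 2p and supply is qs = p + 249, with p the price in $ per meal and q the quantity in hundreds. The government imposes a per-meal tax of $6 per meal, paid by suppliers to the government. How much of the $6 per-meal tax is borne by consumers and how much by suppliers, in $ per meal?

Consumers bear $2 per meal; suppliers bear $4 per meal.

Before the tax: set 267 − 2p = p + 249 → p* = $6, q* = 255.
With the tax collected from suppliers, supply shifts: qs = (p − 6) + 249.
Solving gives q = 251 with consumers paying $8 and suppliers receiving $2 (the $6 wedge).
Burden on consumers: $2; on suppliers: $4. (They sum to $6.)
The less price-elastic side of the market bears the larger share of a per-unit tax.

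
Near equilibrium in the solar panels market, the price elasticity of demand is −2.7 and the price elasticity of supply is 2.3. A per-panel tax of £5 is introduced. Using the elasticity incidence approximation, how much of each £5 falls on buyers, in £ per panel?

Incidence ratio: buyers' share ≈ εs / (εs + |εd|) = 2.3 / (2.3 + 2.7) = 0.46.
So buyers bear ≈ 0.46 × £5 = £2.3; suppliers bear £2.7.

Buyers bear ≈ £2.3 per panel.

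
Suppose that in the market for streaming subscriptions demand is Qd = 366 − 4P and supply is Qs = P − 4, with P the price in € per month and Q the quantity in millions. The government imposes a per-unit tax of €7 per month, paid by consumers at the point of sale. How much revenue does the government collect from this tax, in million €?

Tax revenue = €450.8 million.

Before the tax: set 366 − 4P = P − 4 → P* = €74, Q* = 70.
With the tax collected from consumers, demand (in seller-price terms) shifts: Qd = 366 − 4(P + 7).
New equilibrium: consumers pay €75.4, suppliers receive €68.4, Q = 64.4. (Wedge: Pb − Ps = 7.)
Revenue = t · Q = 7 · 64.4 = €450.8.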